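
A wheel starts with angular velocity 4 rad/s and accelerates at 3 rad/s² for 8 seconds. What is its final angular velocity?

ω = ω₀ + αt = 4 + 3 × 8 = 28 rad/s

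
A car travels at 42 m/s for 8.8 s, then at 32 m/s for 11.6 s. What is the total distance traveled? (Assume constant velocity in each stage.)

d₁ = v₁t₁ = 42 × 8.8 = 369.6 m
d₂ = v₂t₂ = 32 × 11.6 = 371.2 m
d_total = 369.6 + 371.2 = 740.8 m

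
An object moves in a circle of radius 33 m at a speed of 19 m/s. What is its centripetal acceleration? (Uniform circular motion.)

a_c = v²/r = 19²/33 = 361/33 = 10.94 m/s²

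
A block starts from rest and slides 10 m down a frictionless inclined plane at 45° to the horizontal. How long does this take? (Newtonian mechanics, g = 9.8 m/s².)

a = g sin(θ) = 9.8 × sin(45°) = 6.9296 m/s²
t = √(2d/a) = √(2 × 10 / 6.9296) = 1.7 s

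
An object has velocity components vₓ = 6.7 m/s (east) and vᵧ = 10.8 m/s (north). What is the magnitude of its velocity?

|v| = √(vₓ² + vᵧ²) = √(6.7² + 10.8²) = √(161.53) = 12.71 m/s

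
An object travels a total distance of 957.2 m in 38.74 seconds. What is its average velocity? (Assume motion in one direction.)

v_avg = Δd / Δt = 957.2 / 38.74 = 24.71 m/s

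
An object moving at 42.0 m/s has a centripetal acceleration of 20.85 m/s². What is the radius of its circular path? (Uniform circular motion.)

r = v²/a_c = 42.0²/20.85 = 84.6 m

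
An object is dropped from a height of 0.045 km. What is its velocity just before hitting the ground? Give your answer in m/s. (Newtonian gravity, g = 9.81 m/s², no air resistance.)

h = 0.045 km × 1000.0 = 45.0 m
v = √(2gh) = √(2 × 9.81 × 45.0) = 29.71 m/s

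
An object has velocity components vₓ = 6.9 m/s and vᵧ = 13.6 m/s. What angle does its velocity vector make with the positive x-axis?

θ = arctan(vᵧ/vₓ) = arctan(13.6/6.9) = 63.1°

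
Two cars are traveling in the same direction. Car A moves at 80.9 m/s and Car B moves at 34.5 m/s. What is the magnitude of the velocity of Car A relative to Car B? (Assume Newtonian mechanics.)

v_rel = |v_A - v_B| = |80.9 - 34.5| = 46.4 m/s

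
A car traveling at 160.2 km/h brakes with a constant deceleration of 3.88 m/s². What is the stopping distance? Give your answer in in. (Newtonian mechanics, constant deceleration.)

v₀ = 160.2 km/h × 0.2777777777777778 = 44.5 m/s
d = v₀² / (2a) = 44.5² / (2 × 3.88) = 1980.25 / 7.76 = 255.187 m
d = 255.187 m / 0.0254 = 10050 in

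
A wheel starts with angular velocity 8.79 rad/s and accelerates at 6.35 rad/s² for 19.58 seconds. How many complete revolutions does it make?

θ = ω₀t + ½αt² = 8.79×19.58 + ½×6.35×19.58² = 1389.32827 rad
Total revolutions = θ/(2π) = 1389.32827/(2π) = 221.12
Complete revolutions = ⌊221.12⌋ = 221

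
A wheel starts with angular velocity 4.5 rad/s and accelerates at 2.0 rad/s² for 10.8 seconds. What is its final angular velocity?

ω = ω₀ + αt = 4.5 + 2.0 × 10.8 = 26.1 rad/s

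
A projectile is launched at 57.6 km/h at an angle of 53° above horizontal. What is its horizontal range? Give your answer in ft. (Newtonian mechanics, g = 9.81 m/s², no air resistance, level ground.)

v₀ = 57.6 km/h × 0.2777777777777778 = 16.0 m/s
R = v₀² × sin(2θ) / g = 16.0² × sin(2 × 53°) / 9.81 = 256.0 × 0.961262 / 9.81 = 25.0849 m
R = 25.0849 m / 0.3048 = 82.3 ft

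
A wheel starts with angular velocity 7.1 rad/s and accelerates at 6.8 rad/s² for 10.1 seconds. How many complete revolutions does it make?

θ = ω₀t + ½αt² = 7.1×10.1 + ½×6.8×10.1² = 418.544 rad
Total revolutions = θ/(2π) = 418.544/(2π) = 66.61
Complete revolutions = ⌊66.61⌋ = 66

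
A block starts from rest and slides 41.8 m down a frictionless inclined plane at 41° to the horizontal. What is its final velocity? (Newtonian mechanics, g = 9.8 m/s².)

a = g sin(θ) = 9.8 × sin(41°) = 6.4294 m/s²
v = √(2ad) = √(2 × 6.4294 × 41.8) = 23.18 m/s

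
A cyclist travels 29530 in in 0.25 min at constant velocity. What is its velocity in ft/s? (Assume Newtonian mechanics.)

d = 29530 in × 0.0254 = 750.062 m
t = 0.25 min × 60.0 = 15.0 s
v = d / t = 750.062 / 15.0 = 50.0041 m/s
v = 50.0041 m/s / 0.3048 = 164.1 ft/s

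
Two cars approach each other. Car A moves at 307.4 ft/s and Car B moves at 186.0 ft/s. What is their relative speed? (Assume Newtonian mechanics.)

v_rel = v_A + v_B = 307.4 + 186.0 = 493.4 ft/s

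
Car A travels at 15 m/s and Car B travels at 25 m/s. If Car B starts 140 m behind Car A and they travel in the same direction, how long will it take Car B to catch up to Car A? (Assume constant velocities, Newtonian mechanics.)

Relative speed: v_rel = 25 - 15 = 10 m/s
Time to catch: t = d₀/v_rel = 140/10 = 14.0 s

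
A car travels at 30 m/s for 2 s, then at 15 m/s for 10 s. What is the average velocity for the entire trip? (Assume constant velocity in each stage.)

d₁ = v₁t₁ = 30 × 2 = 60 m
d₂ = v₂t₂ = 15 × 10 = 150 m
d_total = 210 m, t_total = 12 s
v_avg = d_total/t_total = 210/12 = 17.5 m/s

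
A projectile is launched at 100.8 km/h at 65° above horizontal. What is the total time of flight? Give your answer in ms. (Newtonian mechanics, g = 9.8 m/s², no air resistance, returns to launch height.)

v₀ = 100.8 km/h × 0.2777777777777778 = 28.0 m/s
T = 2 × v₀ × sin(θ) / g = 2 × 28.0 × sin(65°) / 9.8 = 2 × 28.0 × 0.906308 / 9.8 = 5.1789 s
T = 5.1789 s / 0.001 = 5179 ms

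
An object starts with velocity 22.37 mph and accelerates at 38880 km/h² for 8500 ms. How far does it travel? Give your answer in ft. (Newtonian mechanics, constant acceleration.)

v₀ = 22.37 mph × 0.44704 = 10.0003 m/s
a = 38880 km/h² × 7.716049382716049e-05 = 3.0 m/s²
t = 8500 ms × 0.001 = 8.5 s
d = v₀ × t + ½ × a × t² = 10.0003 × 8.5 + 0.5 × 3.0 × 8.5² = 193.378 m
d = 193.378 m / 0.3048 = 634.4 ft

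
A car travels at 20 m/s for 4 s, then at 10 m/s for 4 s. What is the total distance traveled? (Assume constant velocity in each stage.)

d₁ = v₁t₁ = 20 × 4 = 80 m
d₂ = v₂t₂ = 10 × 4 = 40 m
d_total = 80 + 40 = 120 m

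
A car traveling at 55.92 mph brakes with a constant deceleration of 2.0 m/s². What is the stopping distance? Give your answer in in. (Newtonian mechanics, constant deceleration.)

v₀ = 55.92 mph × 0.44704 = 24.9985 m/s
d = v₀² / (2a) = 24.9985² / (2 × 2.0) = 624.925 / 4.0 = 156.231 m
d = 156.231 m / 0.0254 = 6151 in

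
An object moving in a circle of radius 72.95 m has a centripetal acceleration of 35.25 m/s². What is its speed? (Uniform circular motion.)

v = √(a_c × r) = √(35.25 × 72.95) = 50.71 m/s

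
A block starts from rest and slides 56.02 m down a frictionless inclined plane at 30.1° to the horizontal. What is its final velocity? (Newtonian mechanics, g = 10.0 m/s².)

a = g sin(θ) = 10.0 × sin(30.1°) = 5.0151 m/s²
v = √(2ad) = √(2 × 5.0151 × 56.02) = 23.7 m/s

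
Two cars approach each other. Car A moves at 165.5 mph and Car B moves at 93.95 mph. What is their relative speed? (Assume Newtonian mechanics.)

v_rel = v_A + v_B = 165.5 + 93.95 = 259.45 mph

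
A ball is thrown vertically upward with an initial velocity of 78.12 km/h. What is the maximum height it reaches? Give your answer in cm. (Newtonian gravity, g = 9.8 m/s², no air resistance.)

v₀ = 78.12 km/h × 0.2777777777777778 = 21.7 m/s
h_max = v₀² / (2g) = 21.7² / (2 × 9.8) = 470.89 / 19.6 = 24.025 m
h_max = 24.025 m / 0.01 = 2402 cm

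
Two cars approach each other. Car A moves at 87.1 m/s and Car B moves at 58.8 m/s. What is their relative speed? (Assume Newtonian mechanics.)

v_rel = v_A + v_B = 87.1 + 58.8 = 145.9 m/s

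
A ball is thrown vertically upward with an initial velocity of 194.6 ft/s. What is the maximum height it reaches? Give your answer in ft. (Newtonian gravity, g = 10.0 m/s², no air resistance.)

v₀ = 194.6 ft/s × 0.3048 = 59.3141 m/s
h_max = v₀² / (2g) = 59.3141² / (2 × 10.0) = 3518.16 / 20.0 = 175.908 m
h_max = 175.908 m / 0.3048 = 577.1 ft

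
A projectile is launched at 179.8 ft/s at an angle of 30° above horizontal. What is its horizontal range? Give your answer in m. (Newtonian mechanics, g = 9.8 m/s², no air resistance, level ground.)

v₀ = 179.8 ft/s × 0.3048 = 54.803 m/s
R = v₀² × sin(2θ) / g = 54.803² × sin(2 × 30°) / 9.8 = 3003.37 × 0.866025 / 9.8 = 265.4 m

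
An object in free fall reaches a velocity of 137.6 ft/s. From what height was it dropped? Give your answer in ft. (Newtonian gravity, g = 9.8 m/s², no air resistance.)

v = 137.6 ft/s × 0.3048 = 41.9405 m/s
h = v² / (2g) = 41.9405² / (2 × 9.8) = 89.7452 m
h = 89.7452 m / 0.3048 = 294.4 ft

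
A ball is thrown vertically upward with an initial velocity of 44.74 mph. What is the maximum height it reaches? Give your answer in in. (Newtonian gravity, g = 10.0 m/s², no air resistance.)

v₀ = 44.74 mph × 0.44704 = 20.0006 m/s
h_max = v₀² / (2g) = 20.0006² / (2 × 10.0) = 400.024 / 20.0 = 20.0012 m
h_max = 20.0012 m / 0.0254 = 787.4 in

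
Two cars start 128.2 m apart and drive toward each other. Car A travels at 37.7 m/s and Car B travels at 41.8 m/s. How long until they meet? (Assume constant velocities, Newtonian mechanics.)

Combined speed: v_combined = 37.7 + 41.8 = 79.5 m/s
Time to meet: t = d/v_combined = 128.2/79.5 = 1.61 s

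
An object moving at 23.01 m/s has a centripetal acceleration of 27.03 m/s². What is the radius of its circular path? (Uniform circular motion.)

r = v²/a_c = 23.01²/27.03 = 19.59 m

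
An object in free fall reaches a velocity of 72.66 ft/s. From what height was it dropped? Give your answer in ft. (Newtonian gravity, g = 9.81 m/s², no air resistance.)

v = 72.66 ft/s × 0.3048 = 22.1468 m/s
h = v² / (2g) = 22.1468² / (2 × 9.81) = 24.999 m
h = 24.999 m / 0.3048 = 82.02 ft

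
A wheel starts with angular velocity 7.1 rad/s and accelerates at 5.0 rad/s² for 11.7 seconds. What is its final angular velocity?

ω = ω₀ + αt = 7.1 + 5.0 × 11.7 = 65.6 rad/s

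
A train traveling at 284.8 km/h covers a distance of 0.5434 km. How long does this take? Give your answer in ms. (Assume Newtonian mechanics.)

d = 0.5434 km × 1000.0 = 543.4 m
v = 284.8 km/h × 0.2777777777777778 = 79.1111 m/s
t = d / v = 543.4 / 79.1111 = 6.86882 s
t = 6.86882 s / 0.001 = 6869 ms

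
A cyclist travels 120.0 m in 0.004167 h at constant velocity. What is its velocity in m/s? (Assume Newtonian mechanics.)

t = 0.004167 h × 3600.0 = 15.0012 s
v = d / t = 120.0 / 15.0012 = 7.999 m/s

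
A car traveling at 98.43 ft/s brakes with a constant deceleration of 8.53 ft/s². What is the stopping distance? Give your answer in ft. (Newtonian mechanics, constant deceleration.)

v₀ = 98.43 ft/s × 0.3048 = 30.0015 m/s
a = 8.53 ft/s² × 0.3048 = 2.59994 m/s²
d = v₀² / (2a) = 30.0015² / (2 × 2.59994) = 900.09 / 5.19988 = 173.098 m
d = 173.098 m / 0.3048 = 567.9 ft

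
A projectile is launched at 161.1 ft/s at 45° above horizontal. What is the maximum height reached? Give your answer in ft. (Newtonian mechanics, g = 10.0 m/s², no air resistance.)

v₀ = 161.1 ft/s × 0.3048 = 49.1033 m/s
H = v₀² × sin²(θ) / (2g) = 49.1033² × sin(45°)² / (2 × 10.0) = 2411.13 × 0.5 / 20.0 = 60.2782 m
H = 60.2782 m / 0.3048 = 197.8 ft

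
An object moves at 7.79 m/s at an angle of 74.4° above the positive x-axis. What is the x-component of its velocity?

vₓ = v cos(θ) = 7.79 × cos(74.4°) = 2.09 m/s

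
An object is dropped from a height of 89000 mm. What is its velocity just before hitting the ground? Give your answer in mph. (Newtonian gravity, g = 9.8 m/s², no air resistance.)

h = 89000 mm × 0.001 = 89.0 m
v = √(2gh) = √(2 × 9.8 × 89.0) = 41.766 m/s
v = 41.766 m/s / 0.44704 = 93.43 mph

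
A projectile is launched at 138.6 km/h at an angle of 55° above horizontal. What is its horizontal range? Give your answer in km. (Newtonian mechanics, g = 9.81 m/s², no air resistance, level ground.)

v₀ = 138.6 km/h × 0.2777777777777778 = 38.5 m/s
R = v₀² × sin(2θ) / g = 38.5² × sin(2 × 55°) / 9.81 = 1482.25 × 0.939693 / 9.81 = 141.984 m
R = 141.984 m / 1000.0 = 0.142 km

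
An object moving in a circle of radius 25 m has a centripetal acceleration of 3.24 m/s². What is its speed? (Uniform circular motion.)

v = √(a_c × r) = √(3.24 × 25) = 9.0 m/s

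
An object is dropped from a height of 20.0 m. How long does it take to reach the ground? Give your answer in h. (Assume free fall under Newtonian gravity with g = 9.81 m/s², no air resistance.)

t = √(2h/g) = √(2 × 20.0 / 9.81) = 2.01928 s
t = 2.01928 s / 3600.0 = 0.0005609 h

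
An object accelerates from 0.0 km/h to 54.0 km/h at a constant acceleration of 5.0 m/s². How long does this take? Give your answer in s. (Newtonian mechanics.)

v₀ = 0.0 km/h × 0.2777777777777778 = 0.0 m/s
v = 54.0 km/h × 0.2777777777777778 = 15.0 m/s
t = (v - v₀) / a = (15.0 - 0.0) / 5.0 = 3.0 s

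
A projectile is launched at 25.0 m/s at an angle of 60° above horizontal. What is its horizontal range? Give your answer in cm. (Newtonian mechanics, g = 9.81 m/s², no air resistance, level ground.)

R = v₀² × sin(2θ) / g = 25.0² × sin(2 × 60°) / 9.81 = 625.0 × 0.866025 / 9.81 = 55.1749 m
R = 55.1749 m / 0.01 = 5517 cm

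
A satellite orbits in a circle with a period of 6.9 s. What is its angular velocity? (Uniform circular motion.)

ω = 2π/T = 2π/6.9 = 0.9106 rad/s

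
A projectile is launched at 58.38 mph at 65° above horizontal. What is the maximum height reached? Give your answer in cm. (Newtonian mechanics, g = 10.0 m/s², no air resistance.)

v₀ = 58.38 mph × 0.44704 = 26.0982 m/s
H = v₀² × sin²(θ) / (2g) = 26.0982² × sin(65°)² / (2 × 10.0) = 681.116 × 0.821394 / 20.0 = 27.9732 m
H = 27.9732 m / 0.01 = 2797 cm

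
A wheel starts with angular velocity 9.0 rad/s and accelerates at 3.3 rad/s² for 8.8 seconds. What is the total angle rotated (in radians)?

θ = ω₀t + ½αt² = 9.0×8.8 + ½×3.3×8.8² = 206.98 rad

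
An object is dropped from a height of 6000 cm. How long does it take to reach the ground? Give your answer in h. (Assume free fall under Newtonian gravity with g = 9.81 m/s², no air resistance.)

h = 6000 cm × 0.01 = 60.0 m
t = √(2h/g) = √(2 × 60.0 / 9.81) = 3.49749 s
t = 3.49749 s / 3600.0 = 0.0009715 h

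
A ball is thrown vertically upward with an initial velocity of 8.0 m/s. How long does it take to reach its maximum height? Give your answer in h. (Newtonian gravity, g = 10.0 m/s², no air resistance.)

t_up = v₀ / g = 8.0 / 10.0 = 0.8 s
t_up = 0.8 s / 3600.0 = 0.0002222 h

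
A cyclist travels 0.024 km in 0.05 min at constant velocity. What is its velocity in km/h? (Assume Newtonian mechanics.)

d = 0.024 km × 1000.0 = 24.0 m
t = 0.05 min × 60.0 = 3.0 s
v = d / t = 24.0 / 3.0 = 8.0 m/s
v = 8.0 m/s / 0.2777777777777778 = 28.8 km/h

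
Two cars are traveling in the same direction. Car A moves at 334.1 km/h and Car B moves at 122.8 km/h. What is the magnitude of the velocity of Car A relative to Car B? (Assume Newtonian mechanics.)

v_rel = |v_A - v_B| = |334.1 - 122.8| = 211.3 km/h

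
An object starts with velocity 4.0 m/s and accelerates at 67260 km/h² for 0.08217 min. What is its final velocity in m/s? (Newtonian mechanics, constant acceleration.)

a = 67260 km/h² × 7.716049382716049e-05 = 5.18981 m/s²
t = 0.08217 min × 60.0 = 4.9302 s
v = v₀ + a × t = 4.0 + 5.18981 × 4.9302 = 29.59 m/s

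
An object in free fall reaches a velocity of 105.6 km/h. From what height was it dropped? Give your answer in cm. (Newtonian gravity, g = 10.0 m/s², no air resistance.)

v = 105.6 km/h × 0.2777777777777778 = 29.3333 m/s
h = v² / (2g) = 29.3333² / (2 × 10.0) = 43.0221 m
h = 43.0221 m / 0.01 = 4302 cm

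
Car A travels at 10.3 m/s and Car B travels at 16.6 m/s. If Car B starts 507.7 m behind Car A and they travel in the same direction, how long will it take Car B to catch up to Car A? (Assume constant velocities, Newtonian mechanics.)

Relative speed: v_rel = 16.6 - 10.3 = 6.3 m/s
Time to catch: t = d₀/v_rel = 507.7/6.3 = 80.59 s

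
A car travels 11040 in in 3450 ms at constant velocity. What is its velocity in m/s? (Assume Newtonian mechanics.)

d = 11040 in × 0.0254 = 280.416 m
t = 3450 ms × 0.001 = 3.45 s
v = d / t = 280.416 / 3.45 = 81.28 m/s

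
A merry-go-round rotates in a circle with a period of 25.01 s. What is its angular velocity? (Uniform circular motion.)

ω = 2π/T = 2π/25.01 = 0.2512 rad/s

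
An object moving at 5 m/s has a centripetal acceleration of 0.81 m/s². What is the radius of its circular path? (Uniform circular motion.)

r = v²/a_c = 5²/0.81 = 30.86 m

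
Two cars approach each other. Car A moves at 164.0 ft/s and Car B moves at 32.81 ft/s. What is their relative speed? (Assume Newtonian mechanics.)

v_rel = v_A + v_B = 164.0 + 32.81 = 196.81 ft/s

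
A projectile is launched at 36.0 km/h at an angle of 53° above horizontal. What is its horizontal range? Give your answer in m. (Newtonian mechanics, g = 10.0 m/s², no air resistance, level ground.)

v₀ = 36.0 km/h × 0.2777777777777778 = 10.0 m/s
R = v₀² × sin(2θ) / g = 10.0² × sin(2 × 53°) / 10.0 = 100.0 × 0.961262 / 10.0 = 9.613 m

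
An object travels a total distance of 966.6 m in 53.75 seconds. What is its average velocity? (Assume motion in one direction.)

v_avg = Δd / Δt = 966.6 / 53.75 = 17.98 m/s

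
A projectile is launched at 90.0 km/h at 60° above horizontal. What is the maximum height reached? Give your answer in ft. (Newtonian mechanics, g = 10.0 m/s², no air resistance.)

v₀ = 90.0 km/h × 0.2777777777777778 = 25.0 m/s
H = v₀² × sin²(θ) / (2g) = 25.0² × sin(60°)² / (2 × 10.0) = 625.0 × 0.75 / 20.0 = 23.4375 m
H = 23.4375 m / 0.3048 = 76.89 ft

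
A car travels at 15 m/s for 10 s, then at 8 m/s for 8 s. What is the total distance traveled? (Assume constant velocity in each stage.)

d₁ = v₁t₁ = 15 × 10 = 150 m
d₂ = v₂t₂ = 8 × 8 = 64 m
d_total = 150 + 64 = 214 m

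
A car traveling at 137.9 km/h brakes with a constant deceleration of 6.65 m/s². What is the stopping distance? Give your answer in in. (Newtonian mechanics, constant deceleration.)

v₀ = 137.9 km/h × 0.2777777777777778 = 38.30556 m/s
d = v₀² / (2a) = 38.30556² / (2 × 6.65) = 1467.316 / 13.3 = 110.3245 m
d = 110.3245 m / 0.0254 = 4343 in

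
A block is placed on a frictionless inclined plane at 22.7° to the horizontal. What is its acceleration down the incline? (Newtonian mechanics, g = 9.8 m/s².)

a = g sin(θ) = 9.8 × sin(22.7°) = 9.8 × 0.3859 = 3.78 m/s²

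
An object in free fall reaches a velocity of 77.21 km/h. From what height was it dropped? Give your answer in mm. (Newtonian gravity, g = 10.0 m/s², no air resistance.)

v = 77.21 km/h × 0.2777777777777778 = 21.4472 m/s
h = v² / (2g) = 21.4472² / (2 × 10.0) = 22.9991 m
h = 22.9991 m / 0.001 = 23000 mm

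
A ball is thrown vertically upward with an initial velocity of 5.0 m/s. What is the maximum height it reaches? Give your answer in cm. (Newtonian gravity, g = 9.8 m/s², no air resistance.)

h_max = v₀² / (2g) = 5.0² / (2 × 9.8) = 25.0 / 19.6 = 1.27551 m
h_max = 1.27551 m / 0.01 = 127.6 cm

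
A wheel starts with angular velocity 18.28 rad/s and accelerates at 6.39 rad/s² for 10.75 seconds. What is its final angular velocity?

ω = ω₀ + αt = 18.28 + 6.39 × 10.75 = 86.97 rad/s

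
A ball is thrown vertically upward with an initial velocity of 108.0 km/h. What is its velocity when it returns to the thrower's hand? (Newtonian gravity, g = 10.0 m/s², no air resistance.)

By conservation of energy (no air resistance), the ball returns to the throw height with the same speed as launch, but directed downward.
|v_ground| = v₀ = 108.0 km/h
v_ground = 108.0 km/h (downward)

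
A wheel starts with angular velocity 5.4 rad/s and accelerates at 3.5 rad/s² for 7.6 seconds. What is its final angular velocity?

ω = ω₀ + αt = 5.4 + 3.5 × 7.6 = 32.0 rad/s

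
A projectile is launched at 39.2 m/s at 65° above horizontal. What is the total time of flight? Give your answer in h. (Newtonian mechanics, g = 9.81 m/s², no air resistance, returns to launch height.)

T = 2 × v₀ × sin(θ) / g = 2 × 39.2 × sin(65°) / 9.81 = 2 × 39.2 × 0.906308 / 9.81 = 7.24307 s
T = 7.24307 s / 3600.0 = 0.002012 h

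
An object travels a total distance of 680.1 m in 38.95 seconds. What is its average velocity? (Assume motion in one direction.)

v_avg = Δd / Δt = 680.1 / 38.95 = 17.46 m/s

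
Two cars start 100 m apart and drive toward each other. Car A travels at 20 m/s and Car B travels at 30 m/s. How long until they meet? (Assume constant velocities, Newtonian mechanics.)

Combined speed: v_combined = 20 + 30 = 50 m/s
Time to meet: t = d/v_combined = 100/50 = 2.0 s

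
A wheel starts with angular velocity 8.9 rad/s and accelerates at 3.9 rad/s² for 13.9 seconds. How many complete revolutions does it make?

θ = ω₀t + ½αt² = 8.9×13.9 + ½×3.9×13.9² = 500.4695 rad
Total revolutions = θ/(2π) = 500.4695/(2π) = 79.65
Complete revolutions = ⌊79.65⌋ = 79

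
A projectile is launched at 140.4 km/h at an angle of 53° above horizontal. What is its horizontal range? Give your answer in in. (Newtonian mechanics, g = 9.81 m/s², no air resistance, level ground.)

v₀ = 140.4 km/h × 0.2777777777777778 = 39.0 m/s
R = v₀² × sin(2θ) / g = 39.0² × sin(2 × 53°) / 9.81 = 1521.0 × 0.961262 / 9.81 = 149.04 m
R = 149.04 m / 0.0254 = 5868 in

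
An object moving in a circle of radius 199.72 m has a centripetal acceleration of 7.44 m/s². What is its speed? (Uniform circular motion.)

v = √(a_c × r) = √(7.44 × 199.72) = 38.55 m/s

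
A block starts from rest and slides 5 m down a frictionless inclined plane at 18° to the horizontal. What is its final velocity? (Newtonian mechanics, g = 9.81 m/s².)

a = g sin(θ) = 9.81 × sin(18°) = 3.0315 m/s²
v = √(2ad) = √(2 × 3.0315 × 5) = 5.51 m/s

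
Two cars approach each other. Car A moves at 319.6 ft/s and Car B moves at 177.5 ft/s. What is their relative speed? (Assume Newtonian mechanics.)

v_rel = v_A + v_B = 319.6 + 177.5 = 497.1 ft/s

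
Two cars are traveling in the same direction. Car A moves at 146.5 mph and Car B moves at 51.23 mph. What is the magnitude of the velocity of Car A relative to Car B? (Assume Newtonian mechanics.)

v_rel = |v_A - v_B| = |146.5 - 51.23| = 95.27 mph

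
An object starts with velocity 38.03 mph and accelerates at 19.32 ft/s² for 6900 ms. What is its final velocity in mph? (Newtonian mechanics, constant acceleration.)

v₀ = 38.03 mph × 0.44704 = 17.0009 m/s
a = 19.32 ft/s² × 0.3048 = 5.88874 m/s²
t = 6900 ms × 0.001 = 6.9 s
v = v₀ + a × t = 17.0009 + 5.88874 × 6.9 = 57.6332 m/s
v = 57.6332 m/s / 0.44704 = 128.9 mph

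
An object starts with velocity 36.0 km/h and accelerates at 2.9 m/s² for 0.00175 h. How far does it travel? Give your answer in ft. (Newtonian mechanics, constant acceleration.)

v₀ = 36.0 km/h × 0.2777777777777778 = 10.0 m/s
t = 0.00175 h × 3600.0 = 6.3 s
d = v₀ × t + ½ × a × t² = 10.0 × 6.3 + 0.5 × 2.9 × 6.3² = 120.55 m
d = 120.55 m / 0.3048 = 395.5 ft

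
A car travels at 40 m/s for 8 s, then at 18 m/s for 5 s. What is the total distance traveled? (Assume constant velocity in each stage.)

d₁ = v₁t₁ = 40 × 8 = 320 m
d₂ = v₂t₂ = 18 × 5 = 90 m
d_total = 320 + 90 = 410 m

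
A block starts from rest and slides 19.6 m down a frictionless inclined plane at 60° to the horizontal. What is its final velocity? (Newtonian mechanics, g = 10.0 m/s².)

a = g sin(θ) = 10.0 × sin(60°) = 8.6603 m/s²
v = √(2ad) = √(2 × 8.6603 × 19.6) = 18.43 m/s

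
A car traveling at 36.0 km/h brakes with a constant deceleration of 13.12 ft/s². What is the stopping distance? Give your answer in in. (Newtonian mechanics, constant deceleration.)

v₀ = 36.0 km/h × 0.2777777777777778 = 10.0 m/s
a = 13.12 ft/s² × 0.3048 = 3.99898 m/s²
d = v₀² / (2a) = 10.0² / (2 × 3.99898) = 100.0 / 7.99796 = 12.5032 m
d = 12.5032 m / 0.0254 = 492.3 in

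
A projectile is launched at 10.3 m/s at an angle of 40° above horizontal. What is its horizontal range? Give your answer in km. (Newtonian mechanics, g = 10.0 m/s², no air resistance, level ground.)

R = v₀² × sin(2θ) / g = 10.3² × sin(2 × 40°) / 10.0 = 106.09 × 0.984808 / 10.0 = 10.4478 m
R = 10.4478 m / 1000.0 = 0.01045 km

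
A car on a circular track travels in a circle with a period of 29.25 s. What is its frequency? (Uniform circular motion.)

f = 1/T = 1/29.25 = 0.0342 Hz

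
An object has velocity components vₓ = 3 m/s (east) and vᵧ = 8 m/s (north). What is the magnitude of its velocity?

|v| = √(vₓ² + vᵧ²) = √(3² + 8²) = √(73) = 8.54 m/s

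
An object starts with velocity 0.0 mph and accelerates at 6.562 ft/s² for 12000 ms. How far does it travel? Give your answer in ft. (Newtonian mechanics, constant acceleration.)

v₀ = 0.0 mph × 0.44704 = 0.0 m/s
a = 6.562 ft/s² × 0.3048 = 2.0001 m/s²
t = 12000 ms × 0.001 = 12.0 s
d = v₀ × t + ½ × a × t² = 0.0 × 12.0 + 0.5 × 2.0001 × 12.0² = 144.007 m
d = 144.007 m / 0.3048 = 472.5 ft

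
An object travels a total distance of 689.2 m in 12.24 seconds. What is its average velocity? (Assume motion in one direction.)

v_avg = Δd / Δt = 689.2 / 12.24 = 56.31 m/s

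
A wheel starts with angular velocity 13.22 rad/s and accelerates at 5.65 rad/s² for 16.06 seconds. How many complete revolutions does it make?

θ = ω₀t + ½αt² = 13.22×16.06 + ½×5.65×16.06² = 940.94737 rad
Total revolutions = θ/(2π) = 940.94737/(2π) = 149.76
Complete revolutions = ⌊149.76⌋ = 149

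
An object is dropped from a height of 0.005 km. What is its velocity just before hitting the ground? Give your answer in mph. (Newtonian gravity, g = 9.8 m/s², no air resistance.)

h = 0.005 km × 1000.0 = 5.0 m
v = √(2gh) = √(2 × 9.8 × 5.0) = 9.89949 m/s
v = 9.89949 m/s / 0.44704 = 22.14 mph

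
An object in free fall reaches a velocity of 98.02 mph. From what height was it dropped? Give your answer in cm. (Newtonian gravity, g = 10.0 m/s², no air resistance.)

v = 98.02 mph × 0.44704 = 43.8189 m/s
h = v² / (2g) = 43.8189² / (2 × 10.0) = 96.0048 m
h = 96.0048 m / 0.01 = 9600 cm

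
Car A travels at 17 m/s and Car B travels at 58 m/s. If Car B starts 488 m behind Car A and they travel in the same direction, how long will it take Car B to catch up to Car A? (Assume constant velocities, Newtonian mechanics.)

Relative speed: v_rel = 58 - 17 = 41 m/s
Time to catch: t = d₀/v_rel = 488/41 = 11.9 s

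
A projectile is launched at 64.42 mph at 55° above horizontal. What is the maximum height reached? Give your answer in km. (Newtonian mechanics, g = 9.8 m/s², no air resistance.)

v₀ = 64.42 mph × 0.44704 = 28.7983 m/s
H = v₀² × sin²(θ) / (2g) = 28.7983² × sin(55°)² / (2 × 9.8) = 829.342 × 0.67101 / 19.6 = 28.3927 m
H = 28.3927 m / 1000.0 = 0.02839 km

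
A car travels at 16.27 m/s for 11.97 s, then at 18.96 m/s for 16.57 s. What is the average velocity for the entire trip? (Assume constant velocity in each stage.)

d₁ = v₁t₁ = 16.27 × 11.97 = 194.7519 m
d₂ = v₂t₂ = 18.96 × 16.57 = 314.1672 m
d_total = 508.9191 m, t_total = 28.54 s
v_avg = d_total/t_total = 508.9191/28.54 = 17.83 m/s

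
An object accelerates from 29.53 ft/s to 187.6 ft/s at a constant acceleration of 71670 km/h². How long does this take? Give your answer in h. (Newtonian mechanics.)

v₀ = 29.53 ft/s × 0.3048 = 9.00074 m/s
v = 187.6 ft/s × 0.3048 = 57.1805 m/s
a = 71670 km/h² × 7.716049382716049e-05 = 5.53009 m/s²
t = (v - v₀) / a = (57.1805 - 9.00074) / 5.53009 = 8.71229 s
t = 8.71229 s / 3600.0 = 0.00242 h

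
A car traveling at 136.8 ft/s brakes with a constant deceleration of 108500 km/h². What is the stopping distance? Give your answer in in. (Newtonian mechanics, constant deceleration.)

v₀ = 136.8 ft/s × 0.3048 = 41.6966 m/s
a = 108500 km/h² × 7.716049382716049e-05 = 8.37191 m/s²
d = v₀² / (2a) = 41.6966² / (2 × 8.37191) = 1738.61 / 16.7438 = 103.836 m
d = 103.836 m / 0.0254 = 4088 in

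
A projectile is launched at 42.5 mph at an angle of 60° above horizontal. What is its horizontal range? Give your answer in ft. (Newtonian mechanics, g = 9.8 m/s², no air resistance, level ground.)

v₀ = 42.5 mph × 0.44704 = 18.9992 m/s
R = v₀² × sin(2θ) / g = 18.9992² × sin(2 × 60°) / 9.8 = 360.97 × 0.866025 / 9.8 = 31.8989 m
R = 31.8989 m / 0.3048 = 104.7 ft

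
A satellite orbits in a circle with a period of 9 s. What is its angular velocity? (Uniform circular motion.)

ω = 2π/T = 2π/9 = 0.6981 rad/s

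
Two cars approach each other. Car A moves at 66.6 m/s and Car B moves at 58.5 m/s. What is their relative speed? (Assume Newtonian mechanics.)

v_rel = v_A + v_B = 66.6 + 58.5 = 125.1 m/s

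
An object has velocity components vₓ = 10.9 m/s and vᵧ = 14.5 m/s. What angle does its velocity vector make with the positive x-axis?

θ = arctan(vᵧ/vₓ) = arctan(14.5/10.9) = 53.07°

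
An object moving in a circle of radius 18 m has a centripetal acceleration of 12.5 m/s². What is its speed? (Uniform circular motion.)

v = √(a_c × r) = √(12.5 × 18) = 15.0 m/s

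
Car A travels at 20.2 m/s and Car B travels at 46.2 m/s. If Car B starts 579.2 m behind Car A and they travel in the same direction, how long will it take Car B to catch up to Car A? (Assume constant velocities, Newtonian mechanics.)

Relative speed: v_rel = 46.2 - 20.2 = 26.0 m/s
Time to catch: t = d₀/v_rel = 579.2/26.0 = 22.28 s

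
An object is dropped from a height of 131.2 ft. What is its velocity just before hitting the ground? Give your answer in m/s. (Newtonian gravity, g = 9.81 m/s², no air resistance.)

h = 131.2 ft × 0.3048 = 39.9898 m
v = √(2gh) = √(2 × 9.81 × 39.9898) = 28.01 m/s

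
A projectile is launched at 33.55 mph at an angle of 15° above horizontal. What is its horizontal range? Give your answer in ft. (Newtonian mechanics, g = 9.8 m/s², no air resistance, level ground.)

v₀ = 33.55 mph × 0.44704 = 14.9982 m/s
R = v₀² × sin(2θ) / g = 14.9982² × sin(2 × 15°) / 9.8 = 224.946 × 0.5 / 9.8 = 11.4768 m
R = 11.4768 m / 0.3048 = 37.65 ft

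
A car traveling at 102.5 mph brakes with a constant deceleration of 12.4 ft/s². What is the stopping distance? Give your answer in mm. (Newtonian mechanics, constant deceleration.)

v₀ = 102.5 mph × 0.44704 = 45.8216 m/s
a = 12.4 ft/s² × 0.3048 = 3.77952 m/s²
d = v₀² / (2a) = 45.8216² / (2 × 3.77952) = 2099.62 / 7.55904 = 277.763 m
d = 277.763 m / 0.001 = 277800 mm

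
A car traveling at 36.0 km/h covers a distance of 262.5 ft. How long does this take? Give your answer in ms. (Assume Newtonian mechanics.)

d = 262.5 ft × 0.3048 = 80.01 m
v = 36.0 km/h × 0.2777777777777778 = 10.0 m/s
t = d / v = 80.01 / 10.0 = 8.001 s
t = 8.001 s / 0.001 = 8001 ms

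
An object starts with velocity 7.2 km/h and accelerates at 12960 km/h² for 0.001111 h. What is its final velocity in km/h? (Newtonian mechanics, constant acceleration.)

v₀ = 7.2 km/h × 0.2777777777777778 = 2.0 m/s
a = 12960 km/h² × 7.716049382716049e-05 = 1.0 m/s²
t = 0.001111 h × 3600.0 = 3.9996 s
v = v₀ + a × t = 2.0 + 1.0 × 3.9996 = 5.9996 m/s
v = 5.9996 m/s / 0.2777777777777778 = 21.6 km/h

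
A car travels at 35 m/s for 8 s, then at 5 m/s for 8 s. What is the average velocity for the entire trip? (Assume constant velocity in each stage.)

d₁ = v₁t₁ = 35 × 8 = 280 m
d₂ = v₂t₂ = 5 × 8 = 40 m
d_total = 320 m, t_total = 16 s
v_avg = d_total/t_total = 320/16 = 20.0 m/s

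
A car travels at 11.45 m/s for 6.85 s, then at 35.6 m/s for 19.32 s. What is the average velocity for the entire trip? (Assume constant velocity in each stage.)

d₁ = v₁t₁ = 11.45 × 6.85 = 78.4325 m
d₂ = v₂t₂ = 35.6 × 19.32 = 687.792 m
d_total = 766.2245 m, t_total = 26.17 s
v_avg = d_total/t_total = 766.2245/26.17 = 29.28 m/s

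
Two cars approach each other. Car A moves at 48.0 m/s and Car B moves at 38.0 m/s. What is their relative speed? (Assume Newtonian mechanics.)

v_rel = v_A + v_B = 48.0 + 38.0 = 86.0 m/s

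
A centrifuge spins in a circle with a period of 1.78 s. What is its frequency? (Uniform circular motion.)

f = 1/T = 1/1.78 = 0.5618 Hz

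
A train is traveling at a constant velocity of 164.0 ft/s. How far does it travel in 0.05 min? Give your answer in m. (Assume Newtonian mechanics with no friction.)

v = 164.0 ft/s × 0.3048 = 49.9872 m/s
t = 0.05 min × 60.0 = 3.0 s
d = v × t = 49.9872 × 3.0 = 150.0 m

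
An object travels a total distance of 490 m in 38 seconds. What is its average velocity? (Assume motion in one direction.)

v_avg = Δd / Δt = 490 / 38 = 12.89 m/s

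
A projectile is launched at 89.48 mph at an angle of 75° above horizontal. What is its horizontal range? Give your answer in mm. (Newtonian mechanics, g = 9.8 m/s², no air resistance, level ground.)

v₀ = 89.48 mph × 0.44704 = 40.0011 m/s
R = v₀² × sin(2θ) / g = 40.0011² × sin(2 × 75°) / 9.8 = 1600.09 × 0.5 / 9.8 = 81.6372 m
R = 81.6372 m / 0.001 = 81640 mm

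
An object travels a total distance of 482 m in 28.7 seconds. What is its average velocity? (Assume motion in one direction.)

v_avg = Δd / Δt = 482 / 28.7 = 16.79 m/s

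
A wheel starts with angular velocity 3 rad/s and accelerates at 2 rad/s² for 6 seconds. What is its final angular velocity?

ω = ω₀ + αt = 3 + 2 × 6 = 15 rad/s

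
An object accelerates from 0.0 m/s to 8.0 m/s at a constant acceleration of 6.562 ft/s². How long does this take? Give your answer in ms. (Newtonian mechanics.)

a = 6.562 ft/s² × 0.3048 = 2.0001 m/s²
t = (v - v₀) / a = (8.0 - 0.0) / 2.0001 = 3.9998 s
t = 3.9998 s / 0.001 = 4000 ms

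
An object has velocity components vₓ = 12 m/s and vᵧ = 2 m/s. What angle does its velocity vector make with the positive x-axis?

θ = arctan(vᵧ/vₓ) = arctan(2/12) = 9.46°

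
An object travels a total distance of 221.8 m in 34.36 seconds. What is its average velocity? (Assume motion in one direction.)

v_avg = Δd / Δt = 221.8 / 34.36 = 6.46 m/s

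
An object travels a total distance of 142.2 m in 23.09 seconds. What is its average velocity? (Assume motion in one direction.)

v_avg = Δd / Δt = 142.2 / 23.09 = 6.16 m/s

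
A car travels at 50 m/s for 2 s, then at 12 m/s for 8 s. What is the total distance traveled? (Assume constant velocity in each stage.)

d₁ = v₁t₁ = 50 × 2 = 100 m
d₂ = v₂t₂ = 12 × 8 = 96 m
d_total = 100 + 96 = 196 m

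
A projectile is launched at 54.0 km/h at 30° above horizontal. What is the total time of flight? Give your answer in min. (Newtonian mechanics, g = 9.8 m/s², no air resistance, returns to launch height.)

v₀ = 54.0 km/h × 0.2777777777777778 = 15.0 m/s
T = 2 × v₀ × sin(θ) / g = 2 × 15.0 × sin(30°) / 9.8 = 2 × 15.0 × 0.5 / 9.8 = 1.53061 s
T = 1.53061 s / 60.0 = 0.02551 min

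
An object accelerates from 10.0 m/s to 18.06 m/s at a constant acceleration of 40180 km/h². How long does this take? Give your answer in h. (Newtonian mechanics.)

a = 40180 km/h² × 7.716049382716049e-05 = 3.10031 m/s²
t = (v - v₀) / a = (18.06 - 10.0) / 3.10031 = 2.59974 s
t = 2.59974 s / 3600.0 = 0.0007222 h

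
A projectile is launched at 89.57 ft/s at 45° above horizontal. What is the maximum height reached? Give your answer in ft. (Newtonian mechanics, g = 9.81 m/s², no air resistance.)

v₀ = 89.57 ft/s × 0.3048 = 27.3009 m/s
H = v₀² × sin²(θ) / (2g) = 27.3009² × sin(45°)² / (2 × 9.81) = 745.339 × 0.5 / 19.62 = 18.9944 m
H = 18.9944 m / 0.3048 = 62.32 ft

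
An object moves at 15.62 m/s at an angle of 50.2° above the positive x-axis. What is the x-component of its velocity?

vₓ = v cos(θ) = 15.62 × cos(50.2°) = 10.0 m/s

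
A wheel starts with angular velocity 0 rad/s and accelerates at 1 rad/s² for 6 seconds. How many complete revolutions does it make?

θ = ω₀t + ½αt² = 0×6 + ½×1×6² = 18.0 rad
Total revolutions = θ/(2π) = 18.0/(2π) = 2.86
Complete revolutions = ⌊2.86⌋ = 2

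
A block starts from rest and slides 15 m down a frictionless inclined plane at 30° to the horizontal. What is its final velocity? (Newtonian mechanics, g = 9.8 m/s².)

a = g sin(θ) = 9.8 × sin(30°) = 4.9 m/s²
v = √(2ad) = √(2 × 4.9 × 15) = 12.12 m/s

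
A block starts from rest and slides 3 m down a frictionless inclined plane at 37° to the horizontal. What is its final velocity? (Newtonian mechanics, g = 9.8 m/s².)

a = g sin(θ) = 9.8 × sin(37°) = 5.8978 m/s²
v = √(2ad) = √(2 × 5.8978 × 3) = 5.95 m/s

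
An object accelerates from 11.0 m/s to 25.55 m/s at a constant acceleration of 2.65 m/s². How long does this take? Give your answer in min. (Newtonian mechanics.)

t = (v - v₀) / a = (25.55 - 11.0) / 2.65 = 5.49057 s
t = 5.49057 s / 60.0 = 0.09151 min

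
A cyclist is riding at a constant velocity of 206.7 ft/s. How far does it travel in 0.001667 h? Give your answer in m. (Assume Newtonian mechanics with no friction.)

v = 206.7 ft/s × 0.3048 = 63.0022 m/s
t = 0.001667 h × 3600.0 = 6.0012 s
d = v × t = 63.0022 × 6.0012 = 378.1 m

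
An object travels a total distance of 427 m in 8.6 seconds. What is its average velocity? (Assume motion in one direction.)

v_avg = Δd / Δt = 427 / 8.6 = 49.65 m/s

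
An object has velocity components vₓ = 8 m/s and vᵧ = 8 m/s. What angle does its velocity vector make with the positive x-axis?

θ = arctan(vᵧ/vₓ) = arctan(8/8) = 45.0°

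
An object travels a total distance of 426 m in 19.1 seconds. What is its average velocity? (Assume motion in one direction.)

v_avg = Δd / Δt = 426 / 19.1 = 22.3 m/s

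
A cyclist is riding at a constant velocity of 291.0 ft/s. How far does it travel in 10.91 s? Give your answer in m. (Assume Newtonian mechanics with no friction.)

v = 291.0 ft/s × 0.3048 = 88.6968 m/s
d = v × t = 88.6968 × 10.91 = 967.7 m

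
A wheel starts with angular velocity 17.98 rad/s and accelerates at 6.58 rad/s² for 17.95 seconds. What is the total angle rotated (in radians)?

θ = ω₀t + ½αt² = 17.98×17.95 + ½×6.58×17.95² = 1382.79 rad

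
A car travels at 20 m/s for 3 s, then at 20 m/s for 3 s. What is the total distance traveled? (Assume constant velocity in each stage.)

d₁ = v₁t₁ = 20 × 3 = 60 m
d₂ = v₂t₂ = 20 × 3 = 60 m
d_total = 60 + 60 = 120 m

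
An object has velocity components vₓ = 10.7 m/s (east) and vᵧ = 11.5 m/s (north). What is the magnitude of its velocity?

|v| = √(vₓ² + vᵧ²) = √(10.7² + 11.5²) = √(246.74) = 15.71 m/s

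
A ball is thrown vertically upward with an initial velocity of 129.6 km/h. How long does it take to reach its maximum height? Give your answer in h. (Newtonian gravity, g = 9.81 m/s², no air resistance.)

v₀ = 129.6 km/h × 0.2777777777777778 = 36.0 m/s
t_up = v₀ / g = 36.0 / 9.81 = 3.66972 s
t_up = 3.66972 s / 3600.0 = 0.001019 h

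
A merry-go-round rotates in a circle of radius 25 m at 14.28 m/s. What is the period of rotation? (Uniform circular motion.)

T = 2πr/v = 2π×25/14.28 = 11.0 s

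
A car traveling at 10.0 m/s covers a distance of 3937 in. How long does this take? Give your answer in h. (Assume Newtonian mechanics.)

d = 3937 in × 0.0254 = 99.9998 m
t = d / v = 99.9998 / 10.0 = 9.99998 s
t = 9.99998 s / 3600.0 = 0.002778 h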